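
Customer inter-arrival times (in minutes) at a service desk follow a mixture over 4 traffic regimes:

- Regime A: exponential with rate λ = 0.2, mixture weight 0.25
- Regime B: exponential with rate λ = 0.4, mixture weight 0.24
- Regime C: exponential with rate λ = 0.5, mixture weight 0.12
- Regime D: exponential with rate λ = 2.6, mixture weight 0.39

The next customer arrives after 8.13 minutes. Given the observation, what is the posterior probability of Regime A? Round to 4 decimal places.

P(component k | x) = P(Z=k)·f_k(x) / marginal(x), where marginal(x) = Σ_j P(Z=j)·f_j(x).
Evaluate each component's likelihood at the observed value:
  L_A = 0.2·e^(−0.2·8.13) = 0.2·e^(−1.6260) = 0.039343
  L_B = 0.4·e^(−0.4·8.13) = 0.4·e^(−3.2520) = 0.0154787
  L_C = 0.5·e^(−0.5·8.13) = 0.5·e^(−4.0650) = 0.00858149
  L_D = 2.6·e^(−2.6·8.13) = 2.6·e^(−21.1380) = 1.71734e-09
Prior × likelihood for each component:
  P(Z=A)·L_A = 0.25 × 0.039343 = 0.00983574
  P(Z=B)·L_B = 0.24 × 0.0154787 = 0.00371489
  P(Z=C)·L_C = 0.12 × 0.00858149 = 0.00102978
  P(Z=D)·L_D = 0.39 × 1.71734e-09 = 6.69763e-10
Normaliser: 0.00983574 + 0.00371489 + 0.00102978 + 6.69763e-10 = 0.0145804
P(Regime A | x) = 0.00983574 / 0.0145804 ≈ 0.6746

0.6746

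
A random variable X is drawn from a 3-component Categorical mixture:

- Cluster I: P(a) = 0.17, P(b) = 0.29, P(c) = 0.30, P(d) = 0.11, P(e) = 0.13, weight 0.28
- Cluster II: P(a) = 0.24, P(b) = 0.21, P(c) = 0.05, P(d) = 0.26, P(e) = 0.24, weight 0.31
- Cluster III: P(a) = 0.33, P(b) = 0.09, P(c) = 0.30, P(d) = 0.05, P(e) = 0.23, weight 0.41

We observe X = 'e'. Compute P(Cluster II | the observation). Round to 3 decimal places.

0.363

Posterior ∝ prior × likelihood, so P(k | x) ∝ π_k f_k(x); normalise over all components.
Evaluate each component's likelihood at the observed value:
  f_I = P(e | comp) = 0.13
  f_II = P(e | comp) = 0.24
  f_III = P(e | comp) = 0.23
Multiply by the mixture weights:
  π_I·f_I = 0.28 × 0.13 = 0.0364
  π_II·f_II = 0.31 × 0.24 = 0.0744
  π_III·f_III = 0.41 × 0.23 = 0.0943
Denominator: 0.0364 + 0.0744 + 0.0943 = 0.2051
P(Cluster II | the observation) ≈ 0.363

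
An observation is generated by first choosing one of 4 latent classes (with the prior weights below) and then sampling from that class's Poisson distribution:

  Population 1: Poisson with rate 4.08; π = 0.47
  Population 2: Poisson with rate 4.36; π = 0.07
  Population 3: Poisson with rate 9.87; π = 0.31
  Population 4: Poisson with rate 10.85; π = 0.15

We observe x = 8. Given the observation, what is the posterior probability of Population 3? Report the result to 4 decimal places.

0.5288

Posterior ∝ prior × likelihood, so P(k | x) ∝ P(Z=k) f_k(x); normalise over all components.
Component likelihoods at x = 8:
  f_1 = e^(−4.08)·4.08^8/8! = 0.0321988
  f_2 = e^(−4.36)·4.36^8/8! = 0.0413854
  f_3 = e^(−9.87)·9.87^8/8! = 0.115486
  f_4 = e^(−10.85)·10.85^8/8! = 0.092432
Weight by the priors:
  P(Z=1)·f_1 = 0.47 × 0.0321988 = 0.0151334
  P(Z=2)·f_2 = 0.07 × 0.0413854 = 0.00289698
  P(Z=3)·f_3 = 0.31 × 0.115486 = 0.0358007
  P(Z=4)·f_4 = 0.15 × 0.092432 = 0.0138648
Marginal: 0.0151334 + 0.00289698 + 0.0358007 + 0.0138648 = 0.0676959
P(Population 3 | data) ≈ 0.5288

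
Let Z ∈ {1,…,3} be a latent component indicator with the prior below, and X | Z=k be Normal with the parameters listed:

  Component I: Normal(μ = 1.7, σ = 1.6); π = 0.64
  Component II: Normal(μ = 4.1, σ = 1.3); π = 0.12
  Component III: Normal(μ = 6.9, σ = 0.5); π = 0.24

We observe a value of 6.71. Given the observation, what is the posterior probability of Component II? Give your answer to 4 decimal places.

0.0266

By Bayes' theorem, P(k | x) = π_k f_k(x) / Σ_j π_j f_j(x).
Normal densities:
  p_I = (1/(1.6·√(2π)))·exp(−(6.71−1.7)²/(2·1.6²)) = 0.249339·exp(-4.90236) = 0.00185234
  p_II = (1/(1.3·√(2π)))·exp(−(6.71−4.1)²/(2·1.3²)) = 0.306879·exp(-2.01541) = 0.0408962
  p_III = (1/(0.5·√(2π)))·exp(−(6.71−6.9)²/(2·0.5²)) = 0.797885·exp(-0.07220) = 0.742308
Multiply by the mixture weights:
  π_I·p_I = 0.64 × 0.00185234 = 0.0011855
  π_II·p_II = 0.12 × 0.0408962 = 0.00490755
  π_III·p_III = 0.24 × 0.742308 = 0.178154
Evidence: 0.0011855 + 0.00490755 + 0.178154 = 0.184247
Responsibility of Component II: 0.00490755 / 0.184247 ≈ 0.0266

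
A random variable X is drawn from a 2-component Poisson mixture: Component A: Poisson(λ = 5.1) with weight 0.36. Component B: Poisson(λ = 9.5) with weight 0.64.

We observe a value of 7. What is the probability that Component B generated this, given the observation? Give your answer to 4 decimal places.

0.6294

P(component k | x) = w_k·f_k(x) / marginal(x), where marginal(x) = Σ_j w_j·f_j(x).
Poisson probabilities:
  f_A = e^(−5.1)·5.1^7/7! = 0.108557
  f_B = e^(−9.5)·9.5^7/7! = 0.103714
Weight by the priors:
  w_A·f_A = 0.36 × 0.108557 = 0.0390806
  w_B·f_B = 0.64 × 0.103714 = 0.0663769
Marginal: 0.0390806 + 0.0663769 = 0.105458
So the posterior for Component B is 0.0663769 / 0.105458 ≈ 0.6294.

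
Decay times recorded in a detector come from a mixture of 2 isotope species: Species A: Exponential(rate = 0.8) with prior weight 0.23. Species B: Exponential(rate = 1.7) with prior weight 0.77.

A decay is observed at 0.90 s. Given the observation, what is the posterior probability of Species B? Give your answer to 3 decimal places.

0.760

Posterior ∝ prior × likelihood, so P(k | x) ∝ π_k f_k(x); normalise over all components.
Component likelihoods at x = 0.90 s:
  L_A = 0.389402
  L_B = 0.368111
Unnormalised posteriors:
  π_A·L_A = 0.23 × 0.389402 = 0.0895624
  π_B·L_B = 0.77 × 0.368111 = 0.283445
Evidence: 0.0895624 + 0.283445 = 0.373008
P(Species B | data) ≈ 0.760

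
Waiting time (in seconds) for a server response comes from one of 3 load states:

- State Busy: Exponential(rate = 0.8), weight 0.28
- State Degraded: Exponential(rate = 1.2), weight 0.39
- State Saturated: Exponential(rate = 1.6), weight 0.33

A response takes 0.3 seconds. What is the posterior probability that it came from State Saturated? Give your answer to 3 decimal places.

Posterior ∝ prior × likelihood, so P(k | x) ∝ w_k f_k(x); normalise over all components.
Exponential densities:
  L_Busy = 0.629302
  L_Degraded = 0.837212
  L_Saturated = 0.990053
Unnormalised posteriors:
  w_Busy·L_Busy = 0.28 × 0.629302 = 0.176205
  w_Degraded·L_Degraded = 0.39 × 0.837212 = 0.326513
  w_Saturated·L_Saturated = 0.33 × 0.990053 = 0.326718
Marginal: 0.176205 + 0.326513 + 0.326718 = 0.829435
P(State Saturated | the observation) = 0.326718 / 0.829435 ≈ 0.394

0.394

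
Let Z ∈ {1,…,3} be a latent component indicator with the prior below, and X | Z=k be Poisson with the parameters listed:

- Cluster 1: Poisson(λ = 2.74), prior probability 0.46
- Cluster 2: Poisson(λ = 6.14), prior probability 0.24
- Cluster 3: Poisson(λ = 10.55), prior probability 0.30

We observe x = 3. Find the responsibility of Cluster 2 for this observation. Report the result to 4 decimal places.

0.1618

Posterior ∝ prior × likelihood, so P(k | x) ∝ π_k f_k(x); normalise over all components.
Evaluate each component's likelihood at the observed value:
  L_1 = e^(−2.74)·2.74^3/3! = 0.221378
  L_2 = e^(−6.14)·6.14^3/3! = 0.0831354
  L_3 = e^(−10.55)·10.55^3/3! = 0.00512624
Multiply by the mixture weights:
  π_1·L_1 = 0.46 × 0.221378 = 0.101834
  π_2·L_2 = 0.24 × 0.0831354 = 0.0199525
  π_3·L_3 = 0.30 × 0.00512624 = 0.00153787
Normaliser: 0.101834 + 0.0199525 + 0.00153787 = 0.123324
P(Cluster 2 | the observation) = 0.0199525 / 0.123324 ≈ 0.1618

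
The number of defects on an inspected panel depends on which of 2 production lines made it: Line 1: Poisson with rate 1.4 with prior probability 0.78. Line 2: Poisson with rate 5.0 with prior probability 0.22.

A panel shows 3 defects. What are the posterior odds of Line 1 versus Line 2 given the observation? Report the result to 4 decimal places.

Only the two components matter; the odds are (π_i f_i(x)) / (π_j f_j(x)).
Component likelihoods at x = 3 defects:
  f_1 = e^(−1.4)·1.4^3/3! = 0.112777
  f_2 = e^(−5.0)·5.0^3/3! = 0.140374
0.0879661 / 0.0308823 ≈ 2.8484

2.8484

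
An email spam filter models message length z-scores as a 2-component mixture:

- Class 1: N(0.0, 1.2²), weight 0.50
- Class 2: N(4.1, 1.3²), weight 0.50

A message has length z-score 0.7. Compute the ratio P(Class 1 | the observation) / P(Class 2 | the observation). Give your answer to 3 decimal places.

Posterior odds = (w_i f_i(x)) / (w_j f_j(x)); the normalising sum cancels.
Normal densities:
  p_1 = (1/(1.2·√(2π)))·exp(−(0.7−0.0)²/(2·1.2²)) = 0.332452·exp(-0.17014) = 0.280439
  p_2 = (1/(1.3·√(2π)))·exp(−(0.7−4.1)²/(2·1.3²)) = 0.306879·exp(-3.42012) = 0.0100376
Odds = (0.50/0.50) × (0.280439/0.0100376) = 1 × 27.939 ≈ 27.939

27.939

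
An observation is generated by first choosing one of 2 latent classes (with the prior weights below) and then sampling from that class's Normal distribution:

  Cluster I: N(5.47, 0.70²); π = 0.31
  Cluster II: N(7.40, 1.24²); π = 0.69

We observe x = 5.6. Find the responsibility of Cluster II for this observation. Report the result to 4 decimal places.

0.3083

P(component k | x) = P(Z=k)·f_k(x) / marginal(x), where marginal(x) = Σ_j P(Z=j)·f_j(x).
Component likelihoods at x = 5.6:
  L_I = 0.560174
  L_II = 0.112181
Weight by the priors:
  P(Z=I)·L_I = 0.31 × 0.560174 = 0.173654
  P(Z=II)·L_II = 0.69 × 0.112181 = 0.077405
Denominator: 0.173654 + 0.077405 = 0.251059
So the posterior for Cluster II is 0.077405 / 0.251059 ≈ 0.3083.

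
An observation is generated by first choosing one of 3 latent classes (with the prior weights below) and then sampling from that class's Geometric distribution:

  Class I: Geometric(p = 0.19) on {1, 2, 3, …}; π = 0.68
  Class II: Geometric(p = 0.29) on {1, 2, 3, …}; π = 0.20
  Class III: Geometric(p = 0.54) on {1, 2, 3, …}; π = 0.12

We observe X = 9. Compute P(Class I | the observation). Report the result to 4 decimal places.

By Bayes' theorem, P(k | x) = P(Z=k) f_k(x) / Σ_j P(Z=j) f_j(x).
Component likelihoods at x = 9:
  p_I = 0.19·(1−0.19)^8 = 0.19·0.185302 = 0.0352074
  p_II = 0.29·(1−0.29)^8 = 0.29·0.0645754 = 0.0187269
  p_III = 0.54·(1−0.54)^8 = 0.54·0.00200476 = 0.00108257
Multiply by the mixture weights:
  P(Z=I)·p_I = 0.68 × 0.0352074 = 0.023941
  P(Z=II)·p_II = 0.20 × 0.0187269 = 0.00374537
  P(Z=III)·p_III = 0.12 × 0.00108257 = 0.000129909
Denominator: 0.023941 + 0.00374537 + 0.000129909 = 0.0278163
Responsibility of Class I: 0.023941 / 0.0278163 ≈ 0.8607

0.8607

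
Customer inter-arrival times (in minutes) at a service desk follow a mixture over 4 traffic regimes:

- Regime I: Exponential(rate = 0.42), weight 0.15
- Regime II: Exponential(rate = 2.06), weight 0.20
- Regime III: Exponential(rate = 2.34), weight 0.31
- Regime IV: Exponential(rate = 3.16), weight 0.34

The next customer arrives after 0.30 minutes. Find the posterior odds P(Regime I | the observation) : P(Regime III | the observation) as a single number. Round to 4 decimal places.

0.1545

Only the two components matter; the odds are (P(Z=i) f_i(x)) / (P(Z=j) f_j(x)).
Component likelihoods at x = 0.30 minutes:
  p_I = 0.42·e^(−0.42·0.30) = 0.42·e^(−0.1260) = 0.370278
  p_II = 2.06·e^(−2.06·0.30) = 2.06·e^(−0.6180) = 1.11038
  p_III = 2.34·e^(−2.34·0.30) = 2.34·e^(−0.7020) = 1.15969
  p_IV = 3.16·e^(−3.16·0.30) = 3.16·e^(−0.9480) = 1.22455
Odds = (0.15/0.31) × (0.370278/1.15969) = 0.483871 × 0.319291 ≈ 0.1545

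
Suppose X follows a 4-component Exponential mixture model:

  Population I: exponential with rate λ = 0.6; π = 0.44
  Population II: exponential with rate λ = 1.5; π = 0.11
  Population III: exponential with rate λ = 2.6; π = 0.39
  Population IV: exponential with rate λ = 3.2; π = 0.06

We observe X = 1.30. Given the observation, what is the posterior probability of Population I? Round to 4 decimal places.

0.6649

Apply Bayes' rule: the posterior for each component is proportional to its prior times its likelihood at x.
Component likelihoods at x = 1.30:
  L_I = 0.275044
  L_II = 0.213411
  L_III = 0.0885234
  L_IV = 0.0499442
Weight by the priors:
  P(Z=I)·L_I = 0.44 × 0.275044 = 0.121019
  P(Z=II)·L_II = 0.11 × 0.213411 = 0.0234752
  P(Z=III)·L_III = 0.39 × 0.0885234 = 0.0345241
  P(Z=IV)·L_IV = 0.06 × 0.0499442 = 0.00299665
Marginal: 0.121019 + 0.0234752 + 0.0345241 + 0.00299665 = 0.182015
So the posterior for Population I is 0.121019 / 0.182015 ≈ 0.6649.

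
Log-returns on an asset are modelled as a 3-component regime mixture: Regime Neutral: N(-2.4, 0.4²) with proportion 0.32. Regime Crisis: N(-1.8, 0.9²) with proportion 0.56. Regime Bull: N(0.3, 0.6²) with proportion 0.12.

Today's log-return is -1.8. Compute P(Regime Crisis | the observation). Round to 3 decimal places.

By Bayes' theorem, P(k | x) = w_k f_k(x) / Σ_j w_j f_j(x).
Evaluate each component's likelihood at the observed value:
  L_Neutral = 0.323794
  L_Crisis = 0.443269
  L_Bull = 0.00145447
Prior × likelihood for each component:
  w_Neutral·L_Neutral = 0.32 × 0.323794 = 0.103614
  w_Crisis·L_Crisis = 0.56 × 0.443269 = 0.248231
  w_Bull·L_Bull = 0.12 × 0.00145447 = 0.000174537
Sum: 0.103614 + 0.248231 + 0.000174537 = 0.352019
P(Regime Crisis | x) ≈ 0.705

0.705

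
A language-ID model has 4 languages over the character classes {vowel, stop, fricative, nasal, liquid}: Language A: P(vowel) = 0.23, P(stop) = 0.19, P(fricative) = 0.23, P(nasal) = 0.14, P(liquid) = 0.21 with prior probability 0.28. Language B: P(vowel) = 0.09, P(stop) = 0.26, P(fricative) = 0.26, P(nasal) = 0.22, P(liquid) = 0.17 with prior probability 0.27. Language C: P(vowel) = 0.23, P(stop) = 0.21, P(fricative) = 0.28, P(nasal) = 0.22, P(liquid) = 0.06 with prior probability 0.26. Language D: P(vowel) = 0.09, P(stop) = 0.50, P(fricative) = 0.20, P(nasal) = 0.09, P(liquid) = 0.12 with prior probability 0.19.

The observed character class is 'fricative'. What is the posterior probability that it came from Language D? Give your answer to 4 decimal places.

P(component k | x) = w_k·f_k(x) / marginal(x), where marginal(x) = Σ_j w_j·f_j(x).
Evaluate each component's likelihood at the observed value:
  f_A = P(fricative | comp) = 0.23
  f_B = P(fricative | comp) = 0.26
  f_C = P(fricative | comp) = 0.28
  f_D = P(fricative | comp) = 0.20
Weight by the priors:
  w_A·f_A = 0.28 × 0.23 = 0.0644
  w_B·f_B = 0.27 × 0.26 = 0.0702
  w_C·f_C = 0.26 × 0.28 = 0.0728
  w_D·f_D = 0.19 × 0.2 = 0.038
Evidence: 0.0644 + 0.0702 + 0.0728 + 0.038 = 0.2454
So the posterior for Language D is 0.038 / 0.2454 ≈ 0.1548.

0.1548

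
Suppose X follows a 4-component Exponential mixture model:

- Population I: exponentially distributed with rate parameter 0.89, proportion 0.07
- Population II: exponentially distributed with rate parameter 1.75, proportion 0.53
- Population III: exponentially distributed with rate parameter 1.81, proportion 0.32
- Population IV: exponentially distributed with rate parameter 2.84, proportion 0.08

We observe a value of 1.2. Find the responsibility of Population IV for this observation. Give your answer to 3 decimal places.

0.036

Posterior ∝ prior × likelihood, so P(k | x) ∝ π_k f_k(x); normalise over all components.
Exponential densities:
  p_I = 0.305889
  p_II = 0.214299
  p_III = 0.206249
  p_IV = 0.0940249
Prior × likelihood for each component:
  π_I·p_I = 0.07 × 0.305889 = 0.0214122
  π_II·p_II = 0.53 × 0.214299 = 0.113578
  π_III·p_III = 0.32 × 0.206249 = 0.0659995
  π_IV·p_IV = 0.08 × 0.0940249 = 0.00752199
Sum: 0.0214122 + 0.113578 + 0.0659995 + 0.00752199 = 0.208512
P(Population IV | the observation) ≈ 0.036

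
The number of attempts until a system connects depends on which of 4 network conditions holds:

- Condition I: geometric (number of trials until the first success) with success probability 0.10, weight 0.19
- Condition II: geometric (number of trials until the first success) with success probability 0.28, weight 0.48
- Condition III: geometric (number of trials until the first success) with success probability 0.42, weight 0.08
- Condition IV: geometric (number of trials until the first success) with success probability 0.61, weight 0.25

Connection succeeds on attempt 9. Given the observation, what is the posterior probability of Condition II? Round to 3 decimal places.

0.528

The responsibility of component k is P(Z=k) f_k(x) divided by Σ_j P(Z=j) f_j(x).
Geometric probabilities:
  f_I = 0.0430467
  f_II = 0.0202217
  f_III = 0.00537865
  f_IV = 0.000326473
Prior × likelihood for each component:
  P(Z=I)·f_I = 0.19 × 0.0430467 = 0.00817888
  P(Z=II)·f_II = 0.48 × 0.0202217 = 0.00970642
  P(Z=III)·f_III = 0.08 × 0.00537865 = 0.000430292
  P(Z=IV)·f_IV = 0.25 × 0.000326473 = 8.16181e-05
Denominator: 0.00817888 + 0.00970642 + 0.000430292 + 8.16181e-05 = 0.0183972
Responsibility of Condition II: 0.00970642 / 0.0183972 ≈ 0.528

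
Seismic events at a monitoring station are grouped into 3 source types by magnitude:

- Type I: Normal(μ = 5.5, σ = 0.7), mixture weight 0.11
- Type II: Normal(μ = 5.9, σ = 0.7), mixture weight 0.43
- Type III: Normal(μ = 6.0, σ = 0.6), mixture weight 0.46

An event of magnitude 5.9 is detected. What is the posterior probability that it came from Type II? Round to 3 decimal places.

Apply Bayes' rule: the posterior for each component is proportional to its prior times its likelihood at x.
Evaluate each component's likelihood at the observed value:
  p_I = 0.484068
  p_II = 0.569918
  p_III = 0.655733
Multiply by the mixture weights:
  π_I·p_I = 0.11 × 0.484068 = 0.0532475
  π_II·p_II = 0.43 × 0.569918 = 0.245065
  π_III·p_III = 0.46 × 0.655733 = 0.301637
Normaliser: 0.0532475 + 0.245065 + 0.301637 = 0.599949
P(Type II | x) ≈ 0.408

0.408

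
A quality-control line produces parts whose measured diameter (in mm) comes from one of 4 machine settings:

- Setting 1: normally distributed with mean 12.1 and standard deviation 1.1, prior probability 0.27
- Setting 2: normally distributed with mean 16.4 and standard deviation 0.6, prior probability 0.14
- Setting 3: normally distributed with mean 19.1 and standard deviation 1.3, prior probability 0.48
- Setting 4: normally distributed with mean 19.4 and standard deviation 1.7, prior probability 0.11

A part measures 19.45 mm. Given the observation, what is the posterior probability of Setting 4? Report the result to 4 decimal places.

0.1537

The responsibility of component k is π_k f_k(x) divided by Σ_j π_j f_j(x).
Component likelihoods at x = 19.45 mm:
  L_1 = (1/(1.1·√(2π)))·exp(−(19.45−12.1)²/(2·1.1²)) = 0.362675·exp(-22.32335) = 7.32168e-11
  L_2 = (1/(0.6·√(2π)))·exp(−(19.45−16.4)²/(2·0.6²)) = 0.664904·exp(-12.92014) = 1.62785e-06
  L_3 = (1/(1.3·√(2π)))·exp(−(19.45−19.1)²/(2·1.3²)) = 0.306879·exp(-0.03624) = 0.295956
  L_4 = (1/(1.7·√(2π)))·exp(−(19.45−19.4)²/(2·1.7²)) = 0.234672·exp(-0.00043) = 0.23457
Multiply by the mixture weights:
  π_1·L_1 = 0.27 × 7.32168e-11 = 1.97685e-11
  π_2·L_2 = 0.14 × 1.62785e-06 = 2.27899e-07
  π_3·L_3 = 0.48 × 0.295956 = 0.142059
  π_4·L_4 = 0.11 × 0.23457 = 0.0258027
Normaliser: 1.97685e-11 + 2.27899e-07 + 0.142059 + 0.0258027 = 0.167862
P(Setting 4 | x) ≈ 0.1537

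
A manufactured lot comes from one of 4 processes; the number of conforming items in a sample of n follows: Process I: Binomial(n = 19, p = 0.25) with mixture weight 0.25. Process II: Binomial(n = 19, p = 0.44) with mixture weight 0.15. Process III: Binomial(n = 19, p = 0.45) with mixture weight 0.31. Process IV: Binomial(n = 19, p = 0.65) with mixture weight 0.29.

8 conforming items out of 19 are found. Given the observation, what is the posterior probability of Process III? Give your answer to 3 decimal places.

Apply Bayes' rule: the posterior for each component is proportional to its prior times its likelihood at x.
Evaluate each component's likelihood at the observed value:
  f_I = 0.0487094
  f_II = 0.180347
  f_III = 0.177055
  f_IV = 0.0232527
Multiply by the mixture weights:
  P(Z=I)·f_I = 0.25 × 0.0487094 = 0.0121773
  P(Z=II)·f_II = 0.15 × 0.180347 = 0.027052
  P(Z=III)·f_III = 0.31 × 0.177055 = 0.054887
  P(Z=IV)·f_IV = 0.29 × 0.0232527 = 0.00674329
Denominator: 0.0121773 + 0.027052 + 0.054887 + 0.00674329 = 0.10086
P(Process III | data) ≈ 0.544

0.544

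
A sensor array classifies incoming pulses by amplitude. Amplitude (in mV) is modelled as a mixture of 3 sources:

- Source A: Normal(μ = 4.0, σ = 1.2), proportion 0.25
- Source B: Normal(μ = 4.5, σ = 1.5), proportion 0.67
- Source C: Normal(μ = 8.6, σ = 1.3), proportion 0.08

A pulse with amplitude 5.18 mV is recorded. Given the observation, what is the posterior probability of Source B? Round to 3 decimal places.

0.756

By Bayes' theorem, P(k | x) = P(Z=k) f_k(x) / Σ_j P(Z=j) f_j(x).
Evaluate each component's likelihood at the observed value:
  p_A = (1/(1.2·√(2π)))·exp(−(5.18−4.0)²/(2·1.2²)) = 0.332452·exp(-0.48347) = 0.205003
  p_B = (1/(1.5·√(2π)))·exp(−(5.18−4.5)²/(2·1.5²)) = 0.265962·exp(-0.10276) = 0.23999
  p_C = (1/(1.3·√(2π)))·exp(−(5.18−8.6)²/(2·1.3²)) = 0.306879·exp(-3.46047) = 0.00964056
Prior × likelihood for each component:
  P(Z=A)·p_A = 0.25 × 0.205003 = 0.0512507
  P(Z=B)·p_B = 0.67 × 0.23999 = 0.160793
  P(Z=C)·p_C = 0.08 × 0.00964056 = 0.000771245
Evidence: 0.0512507 + 0.160793 + 0.000771245 = 0.212815
Responsibility of Source B: 0.160793 / 0.212815 ≈ 0.756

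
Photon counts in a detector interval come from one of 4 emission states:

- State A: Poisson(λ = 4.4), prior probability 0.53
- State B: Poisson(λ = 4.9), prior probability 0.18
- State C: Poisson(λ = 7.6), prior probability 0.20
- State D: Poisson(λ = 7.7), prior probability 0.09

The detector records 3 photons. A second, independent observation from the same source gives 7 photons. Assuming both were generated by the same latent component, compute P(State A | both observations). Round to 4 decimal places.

0.6341

By Bayes' theorem, P(k | x) = π_k f_k(x) / Σ_j π_j f_j(x).
Since both observations come from the same component, the likelihood for component k is f_k(x₁)·f_k(x₂).
  L_A = [0.174305] × [0.0777754] = 0.0135567
  L_B = [0.146014] × [0.100207] = 0.0146316
  L_C = [0.0366144] × [0.145421] = 0.00532449
  L_D = [0.0344551] × [0.144191] = 0.0049681
Weight by the priors:
  π_A·L_A = 0.53 × 0.0135567 = 0.00718504
  π_B·L_B = 0.18 × 0.0146316 = 0.0026337
  π_C·L_C = 0.20 × 0.00532449 = 0.0010649
  π_D·L_D = 0.09 × 0.0049681 = 0.000447129
Sum: 0.00718504 + 0.0026337 + 0.0010649 + 0.000447129 = 0.0113308
So the posterior for State A is 0.00718504 / 0.0113308 ≈ 0.6341.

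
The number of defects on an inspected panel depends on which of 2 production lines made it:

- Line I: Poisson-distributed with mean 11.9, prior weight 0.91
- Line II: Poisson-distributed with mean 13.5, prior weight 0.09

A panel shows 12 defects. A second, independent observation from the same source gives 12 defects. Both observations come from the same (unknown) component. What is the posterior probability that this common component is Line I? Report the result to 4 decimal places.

0.9232

P(component k | x) = w_k·f_k(x) / marginal(x), where marginal(x) = Σ_j w_j·f_j(x).
Since both observations come from the same component, the likelihood for component k is f_k(x₁)·f_k(x₂).
  f_I = [e^(−11.9)·11.9^12/12! = 0.11432] × [0.11432] = 0.0130691
  f_II = [e^(−13.5)·13.5^12/12! = 0.10488] × [0.10488] = 0.0109998
Multiply by the mixture weights:
  w_I·f_I = 0.91 × 0.0130691 = 0.0118928
  w_II·f_II = 0.09 × 0.0109998 = 0.000989984
Denominator: 0.0118928 + 0.000989984 = 0.0128828
Responsibility of Line I: 0.0118928 / 0.0128828 ≈ 0.9232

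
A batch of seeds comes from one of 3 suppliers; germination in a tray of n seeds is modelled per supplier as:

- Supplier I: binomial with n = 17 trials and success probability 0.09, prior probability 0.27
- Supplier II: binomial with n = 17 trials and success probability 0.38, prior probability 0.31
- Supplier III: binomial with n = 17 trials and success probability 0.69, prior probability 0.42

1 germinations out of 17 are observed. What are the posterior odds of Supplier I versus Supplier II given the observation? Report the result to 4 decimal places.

95.6877

Posterior odds = (P(Z=i) f_i(x)) / (P(Z=j) f_j(x)); the normalising sum cancels.
Binomial probabilities:
  L_I = 0.33834
  L_II = 0.00307964
  L_III = 8.53267e-08
Odds = (0.27/0.31) × (0.33834/0.00307964) = 0.870968 × 109.864 ≈ 95.6877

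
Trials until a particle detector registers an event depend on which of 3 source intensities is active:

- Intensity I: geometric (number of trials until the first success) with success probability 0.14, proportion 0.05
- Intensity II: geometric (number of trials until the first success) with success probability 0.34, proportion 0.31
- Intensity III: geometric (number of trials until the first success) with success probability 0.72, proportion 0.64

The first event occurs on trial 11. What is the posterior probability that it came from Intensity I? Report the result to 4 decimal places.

The responsibility of component k is π_k f_k(x) divided by Σ_j π_j f_j(x).
Evaluate each component's likelihood at the observed value:
  f_I = 0.0309822
  f_II = 0.00533235
  f_III = 2.13262e-06
Multiply by the mixture weights:
  π_I·f_I = 0.05 × 0.0309822 = 0.00154911
  π_II·f_II = 0.31 × 0.00533235 = 0.00165303
  π_III·f_III = 0.64 × 2.13262e-06 = 1.36487e-06
Denominator: 0.00154911 + 0.00165303 + 1.36487e-06 = 0.0032035
P(Intensity I | 11) = 0.00154911 / 0.0032035 ≈ 0.4836

0.4836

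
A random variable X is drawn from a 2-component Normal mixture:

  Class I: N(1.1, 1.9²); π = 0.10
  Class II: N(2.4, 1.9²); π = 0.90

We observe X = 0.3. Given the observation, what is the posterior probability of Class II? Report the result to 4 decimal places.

0.8422

Apply Bayes' rule: the posterior for each component is proportional to its prior times its likelihood at x.
Normal densities:
  L_I = 0.192158
  L_II = 0.113996
Multiply by the mixture weights:
  w_I·L_I = 0.10 × 0.192158 = 0.0192158
  w_II·L_II = 0.90 × 0.113996 = 0.102596
Normaliser: 0.0192158 + 0.102596 = 0.121812
P(Class II | the observation) ≈ 0.8422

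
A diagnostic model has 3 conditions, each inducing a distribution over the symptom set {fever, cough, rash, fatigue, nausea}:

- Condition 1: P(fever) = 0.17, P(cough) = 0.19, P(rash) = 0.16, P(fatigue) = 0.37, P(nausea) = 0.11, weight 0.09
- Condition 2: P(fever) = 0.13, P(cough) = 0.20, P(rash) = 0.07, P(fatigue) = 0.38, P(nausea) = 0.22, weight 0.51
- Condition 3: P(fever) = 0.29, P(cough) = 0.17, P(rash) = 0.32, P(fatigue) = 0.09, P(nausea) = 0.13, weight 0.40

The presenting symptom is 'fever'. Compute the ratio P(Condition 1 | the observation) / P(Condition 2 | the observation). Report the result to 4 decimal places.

The posterior odds equal the prior odds times the likelihood ratio: (P(Z=i)/P(Z=j))·(f_i(x)/f_j(x)).
Categorical probabilities:
  p_1 = 0.17
  p_2 = 0.13
  p_3 = 0.29
0.0153 / 0.0663 ≈ 0.2308

0.2308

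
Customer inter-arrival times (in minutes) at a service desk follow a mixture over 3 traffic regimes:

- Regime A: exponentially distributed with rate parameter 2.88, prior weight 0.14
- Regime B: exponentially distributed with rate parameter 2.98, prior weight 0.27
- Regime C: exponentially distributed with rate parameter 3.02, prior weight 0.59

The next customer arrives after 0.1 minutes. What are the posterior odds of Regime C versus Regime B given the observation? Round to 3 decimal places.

The posterior odds equal the prior odds times the likelihood ratio: (P(Z=i)/P(Z=j))·(f_i(x)/f_j(x)).
Exponential densities:
  p_A = 2.15931
  p_B = 2.21206
  p_C = 2.2328
1.31735 / 0.597256 ≈ 2.206

2.206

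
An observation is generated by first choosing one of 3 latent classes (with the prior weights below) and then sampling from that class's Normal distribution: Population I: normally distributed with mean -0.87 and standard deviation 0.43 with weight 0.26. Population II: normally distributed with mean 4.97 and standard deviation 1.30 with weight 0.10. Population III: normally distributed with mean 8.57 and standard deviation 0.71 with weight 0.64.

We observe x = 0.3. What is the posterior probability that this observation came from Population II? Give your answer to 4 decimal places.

0.0081

By Bayes' theorem, P(k | x) = w_k f_k(x) / Σ_j w_j f_j(x).
Normal densities:
  p_I = 0.0228982
  p_II = 0.000483896
  p_III = 1.94345e-30
Weight by the priors:
  w_I·p_I = 0.26 × 0.0228982 = 0.00595352
  w_II·p_II = 0.10 × 0.000483896 = 4.83896e-05
  w_III·p_III = 0.64 × 1.94345e-30 = 1.24381e-30
Sum: 0.00595352 + 4.83896e-05 + 1.24381e-30 = 0.00600191
P(Population II | x) ≈ 0.0081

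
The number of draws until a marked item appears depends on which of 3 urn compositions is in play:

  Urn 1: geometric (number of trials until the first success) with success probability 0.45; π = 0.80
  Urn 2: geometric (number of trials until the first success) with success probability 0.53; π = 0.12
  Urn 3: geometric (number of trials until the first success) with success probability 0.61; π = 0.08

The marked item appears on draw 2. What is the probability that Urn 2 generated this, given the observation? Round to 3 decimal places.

0.121

Posterior ∝ prior × likelihood, so P(k | x) ∝ π_k f_k(x); normalise over all components.
Component likelihoods at x = 2:
  L_1 = 0.45·(1−0.45)^1 = 0.45·0.55 = 0.2475
  L_2 = 0.53·(1−0.53)^1 = 0.53·0.47 = 0.2491
  L_3 = 0.61·(1−0.61)^1 = 0.61·0.39 = 0.2379
Multiply by the mixture weights:
  π_1·L_1 = 0.80 × 0.2475 = 0.198
  π_2·L_2 = 0.12 × 0.2491 = 0.029892
  π_3·L_3 = 0.08 × 0.2379 = 0.019032
Evidence: 0.198 + 0.029892 + 0.019032 = 0.246924
So the posterior for Urn 2 is 0.029892 / 0.246924 ≈ 0.121.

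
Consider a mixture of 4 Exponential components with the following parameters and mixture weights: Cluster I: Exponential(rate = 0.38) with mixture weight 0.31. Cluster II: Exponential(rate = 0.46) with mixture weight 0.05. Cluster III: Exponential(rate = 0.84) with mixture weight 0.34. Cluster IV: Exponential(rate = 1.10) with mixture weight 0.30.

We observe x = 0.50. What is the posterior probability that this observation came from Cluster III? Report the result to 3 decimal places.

0.380

The responsibility of component k is π_k f_k(x) divided by Σ_j π_j f_j(x).
Component likelihoods at x = 0.50:
  L_I = 0.38·e^(−0.38·0.50) = 0.38·e^(−0.1900) = 0.314244
  L_II = 0.46·e^(−0.46·0.50) = 0.46·e^(−0.2300) = 0.365485
  L_III = 0.84·e^(−0.84·0.50) = 0.84·e^(−0.4200) = 0.551919
  L_IV = 1.10·e^(−1.10·0.50) = 1.10·e^(−0.5500) = 0.634645
Weight by the priors:
  π_I·L_I = 0.31 × 0.314244 = 0.0974158
  π_II·L_II = 0.05 × 0.365485 = 0.0182743
  π_III·L_III = 0.34 × 0.551919 = 0.187653
  π_IV·L_IV = 0.30 × 0.634645 = 0.190393
Marginal: 0.0974158 + 0.0182743 + 0.187653 + 0.190393 = 0.493736
P(Cluster III | the observation) ≈ 0.380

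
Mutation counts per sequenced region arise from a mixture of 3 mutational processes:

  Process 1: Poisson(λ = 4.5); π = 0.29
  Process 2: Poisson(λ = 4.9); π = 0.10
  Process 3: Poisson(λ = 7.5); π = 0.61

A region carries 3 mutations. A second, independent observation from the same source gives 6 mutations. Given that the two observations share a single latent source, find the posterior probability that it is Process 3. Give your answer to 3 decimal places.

0.280

The responsibility of component k is w_k f_k(x) divided by Σ_j w_j f_j(x).
Since both observations come from the same component, the likelihood for component k is f_k(x₁)·f_k(x₂).
  f_1 = [e^(−4.5)·4.5^3/3! = 0.168718] × [0.12812] = 0.0216162
  f_2 = [e^(−4.9)·4.9^3/3! = 0.146014] × [0.143153] = 0.0209023
  f_3 = [e^(−7.5)·7.5^3/3! = 0.0388887] × [0.136718] = 0.0053168
Weight by the priors:
  w_1·f_1 = 0.29 × 0.0216162 = 0.00626869
  w_2·f_2 = 0.10 × 0.0209023 = 0.00209023
  w_3·f_3 = 0.61 × 0.0053168 = 0.00324325
Sum: 0.00626869 + 0.00209023 + 0.00324325 = 0.0116022
P(Process 3 | data) ≈ 0.280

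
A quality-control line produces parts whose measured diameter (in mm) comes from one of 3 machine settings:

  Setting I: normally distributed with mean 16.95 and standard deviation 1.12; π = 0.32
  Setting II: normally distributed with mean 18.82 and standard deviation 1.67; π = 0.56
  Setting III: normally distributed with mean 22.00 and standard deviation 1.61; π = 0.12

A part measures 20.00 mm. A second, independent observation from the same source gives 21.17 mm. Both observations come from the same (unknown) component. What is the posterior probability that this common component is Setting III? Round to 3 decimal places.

0.244

The responsibility of component k is P(Z=k) f_k(x) divided by Σ_j P(Z=j) f_j(x).
Since both observations come from the same component, the likelihood for component k is f_k(x₁)·f_k(x₂).
  L_I = [0.00873677] × [0.000294379] = 2.57192e-06
  L_II = [0.186114] × [0.0887575] = 0.016519
  L_III = [0.11455] × [0.216957] = 0.0248523
Unnormalised posteriors:
  P(Z=I)·L_I = 0.32 × 2.57192e-06 = 8.23016e-07
  P(Z=II)·L_II = 0.56 × 0.016519 = 0.00925065
  P(Z=III)·L_III = 0.12 × 0.0248523 = 0.00298228
Evidence: 8.23016e-07 + 0.00925065 + 0.00298228 = 0.0122338
So the posterior for Setting III is 0.00298228 / 0.0122338 ≈ 0.244.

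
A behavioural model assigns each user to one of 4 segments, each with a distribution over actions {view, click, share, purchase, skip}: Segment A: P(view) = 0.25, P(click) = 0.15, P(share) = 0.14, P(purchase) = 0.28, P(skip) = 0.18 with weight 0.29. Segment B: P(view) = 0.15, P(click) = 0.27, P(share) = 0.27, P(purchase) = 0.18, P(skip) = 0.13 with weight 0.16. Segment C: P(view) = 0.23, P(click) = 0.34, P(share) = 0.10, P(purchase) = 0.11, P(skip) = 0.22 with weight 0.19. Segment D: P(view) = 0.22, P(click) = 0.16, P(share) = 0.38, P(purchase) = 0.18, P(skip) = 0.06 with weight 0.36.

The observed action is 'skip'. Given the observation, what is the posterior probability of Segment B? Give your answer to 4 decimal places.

The responsibility of component k is π_k f_k(x) divided by Σ_j π_j f_j(x).
Component likelihoods at x = 'skip':
  p_A = 0.18
  p_B = 0.13
  p_C = 0.22
  p_D = 0.06
Multiply by the mixture weights:
  π_A·p_A = 0.29 × 0.18 = 0.0522
  π_B·p_B = 0.16 × 0.13 = 0.0208
  π_C·p_C = 0.19 × 0.22 = 0.0418
  π_D·p_D = 0.36 × 0.06 = 0.0216
Marginal: 0.0522 + 0.0208 + 0.0418 + 0.0216 = 0.1364
So the posterior for Segment B is 0.0208 / 0.1364 ≈ 0.1525.

0.1525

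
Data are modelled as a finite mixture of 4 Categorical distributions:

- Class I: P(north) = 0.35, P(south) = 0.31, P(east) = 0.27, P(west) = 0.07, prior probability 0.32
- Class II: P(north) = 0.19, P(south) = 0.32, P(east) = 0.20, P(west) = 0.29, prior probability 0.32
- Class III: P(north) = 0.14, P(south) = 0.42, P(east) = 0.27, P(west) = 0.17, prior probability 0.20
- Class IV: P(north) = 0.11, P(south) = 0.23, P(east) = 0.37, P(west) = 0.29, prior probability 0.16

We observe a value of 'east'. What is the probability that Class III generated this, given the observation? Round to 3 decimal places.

Posterior ∝ prior × likelihood, so P(k | x) ∝ P(Z=k) f_k(x); normalise over all components.
Evaluate each component's likelihood at the observed value:
  p_I = P(east | comp) = 0.27
  p_II = P(east | comp) = 0.20
  p_III = P(east | comp) = 0.27
  p_IV = P(east | comp) = 0.37
Multiply by the mixture weights:
  P(Z=I)·p_I = 0.32 × 0.27 = 0.0864
  P(Z=II)·p_II = 0.32 × 0.2 = 0.064
  P(Z=III)·p_III = 0.20 × 0.27 = 0.054
  P(Z=IV)·p_IV = 0.16 × 0.37 = 0.0592
Denominator: 0.0864 + 0.064 + 0.054 + 0.0592 = 0.2636
So the posterior for Class III is 0.054 / 0.2636 ≈ 0.205.

0.205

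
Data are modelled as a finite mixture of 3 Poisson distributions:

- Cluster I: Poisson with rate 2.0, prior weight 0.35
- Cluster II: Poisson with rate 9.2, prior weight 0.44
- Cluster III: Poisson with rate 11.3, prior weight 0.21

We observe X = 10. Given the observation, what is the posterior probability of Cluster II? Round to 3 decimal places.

The responsibility of component k is P(Z=k) f_k(x) divided by Σ_j P(Z=j) f_j(x).
Evaluate each component's likelihood at the observed value:
  L_I = e^(−2.0)·2.0^10/10! = 3.81899e-05
  L_II = e^(−9.2)·9.2^10/10! = 0.12095
  L_III = e^(−11.3)·11.3^10/10! = 0.115743
Unnormalised posteriors:
  P(Z=I)·L_I = 0.35 × 3.81899e-05 = 1.33664e-05
  P(Z=II)·L_II = 0.44 × 0.12095 = 0.053218
  P(Z=III)·L_III = 0.21 × 0.115743 = 0.024306
Normaliser: 1.33664e-05 + 0.053218 + 0.024306 = 0.0775374
P(Cluster II | 10) = 0.053218 / 0.0775374 ≈ 0.686

0.686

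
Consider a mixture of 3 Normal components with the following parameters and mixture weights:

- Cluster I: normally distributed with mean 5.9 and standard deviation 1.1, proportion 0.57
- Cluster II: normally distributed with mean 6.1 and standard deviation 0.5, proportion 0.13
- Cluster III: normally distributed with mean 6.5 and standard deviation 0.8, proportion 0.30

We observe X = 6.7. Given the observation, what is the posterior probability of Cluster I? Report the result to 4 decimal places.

0.4480

P(component k | x) = π_k·f_k(x) / marginal(x), where marginal(x) = Σ_j π_j·f_j(x).
Normal densities:
  p_I = (1/(1.1·√(2π)))·exp(−(6.7−5.9)²/(2·1.1²)) = 0.362675·exp(-0.26446) = 0.278396
  p_II = (1/(0.5·√(2π)))·exp(−(6.7−6.1)²/(2·0.5²)) = 0.797885·exp(-0.72000) = 0.388372
  p_III = (1/(0.8·√(2π)))·exp(−(6.7−6.5)²/(2·0.8²)) = 0.498678·exp(-0.03125) = 0.483335
Multiply by the mixture weights:
  π_I·p_I = 0.57 × 0.278396 = 0.158686
  π_II·p_II = 0.13 × 0.388372 = 0.0504884
  π_III·p_III = 0.30 × 0.483335 = 0.145001
Sum: 0.158686 + 0.0504884 + 0.145001 = 0.354175
P(Cluster I | 6.7) = 0.158686 / 0.354175 ≈ 0.4480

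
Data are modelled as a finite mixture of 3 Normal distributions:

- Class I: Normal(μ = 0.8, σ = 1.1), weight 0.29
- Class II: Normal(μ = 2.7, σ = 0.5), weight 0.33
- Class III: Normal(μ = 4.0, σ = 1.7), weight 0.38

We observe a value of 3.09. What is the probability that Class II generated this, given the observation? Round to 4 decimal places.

0.6850

By Bayes' theorem, P(k | x) = π_k f_k(x) / Σ_j π_j f_j(x).
Evaluate each component's likelihood at the observed value:
  L_I = 0.0415344
  L_II = 0.58861
  L_III = 0.203348
Multiply by the mixture weights:
  π_I·L_I = 0.29 × 0.0415344 = 0.012045
  π_II·L_II = 0.33 × 0.58861 = 0.194241
  π_III·L_III = 0.38 × 0.203348 = 0.0772722
Normaliser: 0.012045 + 0.194241 + 0.0772722 = 0.283559
P(Class II | data) = 0.194241 / 0.283559 ≈ 0.6850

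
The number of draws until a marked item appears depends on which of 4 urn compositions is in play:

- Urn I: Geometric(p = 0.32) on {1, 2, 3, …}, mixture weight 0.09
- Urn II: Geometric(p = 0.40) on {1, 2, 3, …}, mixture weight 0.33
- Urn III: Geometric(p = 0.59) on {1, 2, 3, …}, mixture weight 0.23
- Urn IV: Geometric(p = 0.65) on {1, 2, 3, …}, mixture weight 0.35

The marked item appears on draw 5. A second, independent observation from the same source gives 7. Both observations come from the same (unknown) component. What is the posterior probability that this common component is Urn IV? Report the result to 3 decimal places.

0.008

Posterior ∝ prior × likelihood, so P(k | x) ∝ w_k f_k(x); normalise over all components.
Since both observations come from the same component, the likelihood for component k is f_k(x₁)·f_k(x₂).
  L_I = [0.32·(1−0.32)^4 = 0.32·0.213814 = 0.0684204] × [0.0316376] = 0.00216466
  L_II = [0.40·(1−0.40)^4 = 0.40·0.1296 = 0.05184] × [0.0186624] = 0.000967459
  L_III = [0.59·(1−0.59)^4 = 0.59·0.0282576 = 0.016672] × [0.00280256] = 4.67243e-05
  L_IV = [0.65·(1−0.65)^4 = 0.65·0.0150062 = 0.00975406] × [0.00119487] = 1.16549e-05
Multiply by the mixture weights:
  w_I·L_I = 0.09 × 0.00216466 = 0.000194819
  w_II·L_II = 0.33 × 0.000967459 = 0.000319261
  w_III·L_III = 0.23 × 4.67243e-05 = 1.07466e-05
  w_IV·L_IV = 0.35 × 1.16549e-05 = 4.0792e-06
Denominator: 0.000194819 + 0.000319261 + 1.07466e-05 + 4.0792e-06 = 0.000528906
So the posterior for Urn IV is 4.0792e-06 / 0.000528906 ≈ 0.008.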